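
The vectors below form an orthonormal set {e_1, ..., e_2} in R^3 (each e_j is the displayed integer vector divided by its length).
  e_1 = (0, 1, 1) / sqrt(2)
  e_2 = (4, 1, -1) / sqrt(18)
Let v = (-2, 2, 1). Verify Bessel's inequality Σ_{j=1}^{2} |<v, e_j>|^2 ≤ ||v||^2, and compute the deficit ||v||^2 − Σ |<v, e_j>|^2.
Σ |<v, e_j>|^2 = 65/9; ||v||^2 = 9; deficit = 16/9

Write each e_j = u_j / sqrt(<u_j, u_j>) where u_j is the displayed integer vector. Then <v, e_j> = <v, u_j> / sqrt(<u_j, u_j>), so |<v, e_j>|^2 = <v, u_j>^2 / <u_j, u_j>.
Coefficients: <v, e_1> = 3/sqrt(2), <v, e_2> = -7/sqrt(18).
Square and sum: Σ |<v, e_j>|^2 = 65/9.
Compute ||v||^2 = v·v = 9.
Deficit = 9 − 65/9 = 16/9 ≥ 0, confirming Bessel's inequality. (The deficit equals ||v − Σ <v,e_j> e_j||^2, the squared distance from v to span{e_j}.)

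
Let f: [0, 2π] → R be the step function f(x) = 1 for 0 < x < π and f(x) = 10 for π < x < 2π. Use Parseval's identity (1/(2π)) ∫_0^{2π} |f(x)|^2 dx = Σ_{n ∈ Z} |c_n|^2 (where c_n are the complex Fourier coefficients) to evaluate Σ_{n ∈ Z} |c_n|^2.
Σ |c_n|^2 = 101/2

Parseval equates the L^2 energy of f (normalised by 1/(2π)) with the ℓ^2 sum of its Fourier coefficients: (1/(2π)) ∫_0^{2π} |f|^2 = Σ |c_n|^2.
Compute the left side: (1/(2π)) [∫_0^π 1^2 dx + ∫_π^{2π} 10^2 dx] = (1/(2π)) · (1π + 100π) = (1 + 100)/2 = 101/2.
So Σ_{n ∈ Z} |c_n|^2 = 101/2.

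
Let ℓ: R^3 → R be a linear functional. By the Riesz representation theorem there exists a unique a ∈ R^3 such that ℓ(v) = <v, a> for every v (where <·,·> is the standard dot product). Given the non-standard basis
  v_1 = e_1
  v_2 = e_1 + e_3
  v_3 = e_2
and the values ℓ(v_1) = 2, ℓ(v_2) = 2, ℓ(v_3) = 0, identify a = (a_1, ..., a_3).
a = (2, 0, 0)

Write a = (a_1, ..., a_3) in the standard basis. For each basis vector v_i, ℓ(v_i) = <v_i, a> is a linear equation in the a_j's. Collect the n equations into a matrix system V a = ℓ, where row i of V is v_i (expressed in the standard basis). Since V is invertible (lower-triangular with 1s on the diagonal, up to permutation), solve by back-substitution:
  V =
[[1, 0, 0],
 [1, 0, 1],
 [0, 1, 0]]
  V a = (2, 2, 0)
Solving gives a = (2, 0, 0).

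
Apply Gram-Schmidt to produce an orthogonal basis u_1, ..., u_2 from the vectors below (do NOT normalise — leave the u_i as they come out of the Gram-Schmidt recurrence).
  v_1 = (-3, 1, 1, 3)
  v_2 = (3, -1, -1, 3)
Orthogonal basis:
  u_1 = (-3, 1, 1, 3)
  u_2 = (27/10, -9/10, -9/10, 33/10)

Apply the Gram-Schmidt recurrence
  u_1 = v_1
  u_i = v_i − Σ_{j<i} ((v_i · u_j) / (u_j · u_j)) · u_j.

Step by step this gives:
  u_1 = (-3, 1, 1, 3)
  u_2 = (27/10, -9/10, -9/10, 33/10)

Orthogonality check:
  u_2 · u_1 = 0 (should be 0)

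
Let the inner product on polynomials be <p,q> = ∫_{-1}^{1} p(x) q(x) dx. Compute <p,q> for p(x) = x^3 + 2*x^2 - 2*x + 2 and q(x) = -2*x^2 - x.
<p,q> = -10/3

Expand the product: p(x)·q(x) = -2*x^5 - 5*x^4 + 2*x^3 - 2*x^2 - 2*x.
∫_{-1}^{1} of each monomial x^k gives [2/(k+1) if k even, 0 if k odd]. Integrating term-by-term (or equivalently evaluating the antiderivative F(x) = -x^6/3 - x^5 + x^4/2 - 2*x^3/3 - x^2 at the endpoints):
  F(1) − F(−1) = -5/2 − (5/6) = -10/3.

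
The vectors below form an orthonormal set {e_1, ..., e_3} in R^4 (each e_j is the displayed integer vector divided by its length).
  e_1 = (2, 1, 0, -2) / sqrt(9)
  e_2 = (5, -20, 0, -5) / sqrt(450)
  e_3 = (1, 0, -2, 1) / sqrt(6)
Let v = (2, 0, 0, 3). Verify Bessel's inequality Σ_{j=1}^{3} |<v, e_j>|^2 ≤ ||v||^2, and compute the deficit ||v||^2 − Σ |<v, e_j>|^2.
Σ |<v, e_j>|^2 = 14/3; ||v||^2 = 13; deficit = 25/3

Write each e_j = u_j / sqrt(<u_j, u_j>) where u_j is the displayed integer vector. Then <v, e_j> = <v, u_j> / sqrt(<u_j, u_j>), so |<v, e_j>|^2 = <v, u_j>^2 / <u_j, u_j>.
Coefficients: <v, e_1> = -2/sqrt(9), <v, e_2> = -5/sqrt(450), <v, e_3> = 5/sqrt(6).
Square and sum: Σ |<v, e_j>|^2 = 14/3.
Compute ||v||^2 = v·v = 13.
Deficit = 13 − 14/3 = 25/3 ≥ 0, confirming Bessel's inequality. (The deficit equals ||v − Σ <v,e_j> e_j||^2, the squared distance from v to span{e_j}.)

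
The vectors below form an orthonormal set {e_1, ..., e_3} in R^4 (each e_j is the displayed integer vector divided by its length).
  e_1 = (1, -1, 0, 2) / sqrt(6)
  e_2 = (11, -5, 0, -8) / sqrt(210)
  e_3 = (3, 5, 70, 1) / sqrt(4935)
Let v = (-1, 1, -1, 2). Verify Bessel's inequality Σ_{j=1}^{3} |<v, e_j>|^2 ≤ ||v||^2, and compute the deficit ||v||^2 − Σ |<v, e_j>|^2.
Σ |<v, e_j>|^2 = 302/47; ||v||^2 = 7; deficit = 27/47

Write each e_j = u_j / sqrt(<u_j, u_j>) where u_j is the displayed integer vector. Then <v, e_j> = <v, u_j> / sqrt(<u_j, u_j>), so |<v, e_j>|^2 = <v, u_j>^2 / <u_j, u_j>.
Coefficients: <v, e_1> = 2/sqrt(6), <v, e_2> = -32/sqrt(210), <v, e_3> = -66/sqrt(4935).
Square and sum: Σ |<v, e_j>|^2 = 302/47.
Compute ||v||^2 = v·v = 7.
Deficit = 7 − 302/47 = 27/47 ≥ 0, confirming Bessel's inequality. (The deficit equals ||v − Σ <v,e_j> e_j||^2, the squared distance from v to span{e_j}.)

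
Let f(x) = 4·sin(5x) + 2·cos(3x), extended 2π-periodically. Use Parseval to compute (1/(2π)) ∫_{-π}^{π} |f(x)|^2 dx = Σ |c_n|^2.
Σ |c_n|^2 = 10

Expand |f|^2 and use orthogonality of {sin(nx), cos(mx)} on [-π, π]:
  ∫_{-π}^{π} sin(nx)^2 dx = π, ∫ cos(mx)^2 dx = π, and cross terms integrate to 0.
So ∫_{-π}^{π} f(x)^2 dx = 4^2 · π + 2^2 · π = (16 + 4)π.
Divide by 2π: (16 + 4)/2 = 10.
By Parseval, this equals Σ |c_n|^2.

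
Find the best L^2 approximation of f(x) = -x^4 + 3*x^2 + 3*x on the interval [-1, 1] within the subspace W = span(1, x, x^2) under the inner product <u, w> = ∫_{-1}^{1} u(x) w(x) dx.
g(x) = 15*x^2/7 + 3*x + 3/35

The best approximation g ∈ W is the orthogonal projection of f onto W. Writing g = a_0 + a_1 x + a_2 x^2, the coefficients solve the normal equations G · a = b where
  G_{ij} = <φ_i, φ_j> and b_i = <f, φ_i>, with φ_0 = 1, φ_1 = x, φ_2 = x^2.
G =
  [2, 0, 2/3]
  [0, 2/3, 0]
  [2/3, 0, 2/5],
b = (8/5, 2, 32/35).
Solving gives a_0 = 3/35, a_1 = 3, a_2 = 15/7, so
  g(x) = 15*x^2/7 + 3*x + 3/35.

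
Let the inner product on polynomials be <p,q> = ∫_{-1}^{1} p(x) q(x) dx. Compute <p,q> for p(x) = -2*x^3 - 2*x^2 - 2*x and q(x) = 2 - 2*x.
<p,q> = 8/5

Expand the product: p(x)·q(x) = 4*x^4 - 4*x.
∫_{-1}^{1} of each monomial x^k gives [2/(k+1) if k even, 0 if k odd]. Integrating term-by-term (or equivalently evaluating the antiderivative F(x) = 4*x^5/5 - 2*x^2 at the endpoints):
  F(1) − F(−1) = -6/5 − (-14/5) = 8/5.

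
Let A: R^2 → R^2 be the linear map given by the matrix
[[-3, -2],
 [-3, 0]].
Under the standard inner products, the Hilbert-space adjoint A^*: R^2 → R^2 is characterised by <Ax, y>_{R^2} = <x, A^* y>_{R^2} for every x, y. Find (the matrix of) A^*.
A^* = A^T =
[[-3, -3],
 [-2, 0]]

For real matrices with standard dot products, the defining identity <Ax, y> = <x, A^* y> gives (Ax)^T y = x^T (A^*) y, i.e. x^T A^T y = x^T (A^*) y. Since this holds for all x, y, we must have A^* = A^T. Therefore
A^* =
[[-3, -3],
 [-2, 0]].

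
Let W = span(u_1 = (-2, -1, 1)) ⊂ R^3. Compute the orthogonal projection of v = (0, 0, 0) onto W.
proj_W(v) = (0, 0, 0)

Set up U = [u_1 | ... | u_1] ∈ R^(3×1). The projector onto W = col(U) is P = U (U^T U)^(-1) U^T.
Compute U^T U =
  [6],
and U^T v = (0).
Solve U^T U · c = U^T v for the coefficients: c = (0). The projection is proj_W(v) = U c.
Check: (v - proj_W(v)) · u_1 = 0  (should be 0).
Result: proj_W(v) = (0, 0, 0).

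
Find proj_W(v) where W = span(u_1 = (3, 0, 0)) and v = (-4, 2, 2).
proj_W(v) = (-4, 0, 0)

Set up U = [u_1 | ... | u_1] ∈ R^(3×1). The projector onto W = col(U) is P = U (U^T U)^(-1) U^T.
Compute U^T U =
  [9],
and U^T v = (-12).
Solve U^T U · c = U^T v for the coefficients: c = (-4/3). The projection is proj_W(v) = U c.
Check: (v - proj_W(v)) · u_1 = 0  (should be 0).
Result: proj_W(v) = (-4, 0, 0).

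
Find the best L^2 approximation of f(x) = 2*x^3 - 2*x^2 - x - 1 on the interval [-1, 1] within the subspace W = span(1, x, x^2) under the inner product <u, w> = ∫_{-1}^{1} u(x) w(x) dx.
g(x) = -2*x^2 + x/5 - 1

The best approximation g ∈ W is the orthogonal projection of f onto W. Writing g = a_0 + a_1 x + a_2 x^2, the coefficients solve the normal equations G · a = b where
  G_{ij} = <φ_i, φ_j> and b_i = <f, φ_i>, with φ_0 = 1, φ_1 = x, φ_2 = x^2.
G =
  [2, 0, 2/3]
  [0, 2/3, 0]
  [2/3, 0, 2/5],
b = (-10/3, 2/15, -22/15).
Solving gives a_0 = -1, a_1 = 1/5, a_2 = -2, so
  g(x) = -2*x^2 + x/5 - 1.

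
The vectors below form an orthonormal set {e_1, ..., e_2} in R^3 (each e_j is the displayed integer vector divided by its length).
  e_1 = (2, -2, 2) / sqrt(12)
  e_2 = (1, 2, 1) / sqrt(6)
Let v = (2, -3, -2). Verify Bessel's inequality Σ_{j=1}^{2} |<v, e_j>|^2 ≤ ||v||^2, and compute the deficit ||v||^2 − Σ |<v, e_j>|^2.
Σ |<v, e_j>|^2 = 9; ||v||^2 = 17; deficit = 8

Write each e_j = u_j / sqrt(<u_j, u_j>) where u_j is the displayed integer vector. Then <v, e_j> = <v, u_j> / sqrt(<u_j, u_j>), so |<v, e_j>|^2 = <v, u_j>^2 / <u_j, u_j>.
Coefficients: <v, e_1> = 6/sqrt(12), <v, e_2> = -6/sqrt(6).
Square and sum: Σ |<v, e_j>|^2 = 9.
Compute ||v||^2 = v·v = 17.
Deficit = 17 − 9 = 8 ≥ 0, confirming Bessel's inequality. (The deficit equals ||v − Σ <v,e_j> e_j||^2, the squared distance from v to span{e_j}.)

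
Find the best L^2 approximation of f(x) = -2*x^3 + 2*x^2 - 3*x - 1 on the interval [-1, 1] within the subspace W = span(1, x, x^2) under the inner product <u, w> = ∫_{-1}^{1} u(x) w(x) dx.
g(x) = 2*x^2 - 21*x/5 - 1

The best approximation g ∈ W is the orthogonal projection of f onto W. Writing g = a_0 + a_1 x + a_2 x^2, the coefficients solve the normal equations G · a = b where
  G_{ij} = <φ_i, φ_j> and b_i = <f, φ_i>, with φ_0 = 1, φ_1 = x, φ_2 = x^2.
G =
  [2, 0, 2/3]
  [0, 2/3, 0]
  [2/3, 0, 2/5],
b = (-2/3, -14/5, 2/15).
Solving gives a_0 = -1, a_1 = -21/5, a_2 = 2, so
  g(x) = 2*x^2 - 21*x/5 - 1.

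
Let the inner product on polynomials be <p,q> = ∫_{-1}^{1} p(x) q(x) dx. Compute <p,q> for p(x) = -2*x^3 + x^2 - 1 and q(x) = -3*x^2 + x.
<p,q> = 0

Expand the product: p(x)·q(x) = 6*x^5 - 5*x^4 + x^3 + 3*x^2 - x.
∫_{-1}^{1} of each monomial x^k gives [2/(k+1) if k even, 0 if k odd]. Integrating term-by-term (or equivalently evaluating the antiderivative F(x) = x^6 - x^5 + x^4/4 + x^3 - x^2/2 at the endpoints):
  F(1) − F(−1) = 3/4 − (3/4) = 0.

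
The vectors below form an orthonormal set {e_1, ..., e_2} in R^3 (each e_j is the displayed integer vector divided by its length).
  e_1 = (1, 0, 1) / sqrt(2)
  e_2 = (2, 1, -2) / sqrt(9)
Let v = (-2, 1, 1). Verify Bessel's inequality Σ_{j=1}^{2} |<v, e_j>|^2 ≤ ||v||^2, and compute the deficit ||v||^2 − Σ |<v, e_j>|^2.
Σ |<v, e_j>|^2 = 59/18; ||v||^2 = 6; deficit = 49/18

Write each e_j = u_j / sqrt(<u_j, u_j>) where u_j is the displayed integer vector. Then <v, e_j> = <v, u_j> / sqrt(<u_j, u_j>), so |<v, e_j>|^2 = <v, u_j>^2 / <u_j, u_j>.
Coefficients: <v, e_1> = -1/sqrt(2), <v, e_2> = -5/sqrt(9).
Square and sum: Σ |<v, e_j>|^2 = 59/18.
Compute ||v||^2 = v·v = 6.
Deficit = 6 − 59/18 = 49/18 ≥ 0, confirming Bessel's inequality. (The deficit equals ||v − Σ <v,e_j> e_j||^2, the squared distance from v to span{e_j}.)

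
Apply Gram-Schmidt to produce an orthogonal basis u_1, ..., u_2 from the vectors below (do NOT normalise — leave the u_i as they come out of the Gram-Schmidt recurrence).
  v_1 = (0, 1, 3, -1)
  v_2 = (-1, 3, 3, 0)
Orthogonal basis:
  u_1 = (0, 1, 3, -1)
  u_2 = (-1, 21/11, -3/11, 12/11)

Apply the Gram-Schmidt recurrence
  u_1 = v_1
  u_i = v_i − Σ_{j<i} ((v_i · u_j) / (u_j · u_j)) · u_j.

Step by step this gives:
  u_1 = (0, 1, 3, -1)
  u_2 = (-1, 21/11, -3/11, 12/11)

Orthogonality check:
  u_2 · u_1 = 0 (should be 0)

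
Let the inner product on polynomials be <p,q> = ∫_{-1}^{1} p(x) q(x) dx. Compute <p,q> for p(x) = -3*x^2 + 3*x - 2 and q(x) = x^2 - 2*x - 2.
<p,q> = 82/15

Expand the product: p(x)·q(x) = -3*x^4 + 9*x^3 - 2*x^2 - 2*x + 4.
∫_{-1}^{1} of each monomial x^k gives [2/(k+1) if k even, 0 if k odd]. Integrating term-by-term (or equivalently evaluating the antiderivative F(x) = -3*x^5/5 + 9*x^4/4 - 2*x^3/3 - x^2 + 4*x at the endpoints):
  F(1) − F(−1) = 239/60 − (-89/60) = 82/15.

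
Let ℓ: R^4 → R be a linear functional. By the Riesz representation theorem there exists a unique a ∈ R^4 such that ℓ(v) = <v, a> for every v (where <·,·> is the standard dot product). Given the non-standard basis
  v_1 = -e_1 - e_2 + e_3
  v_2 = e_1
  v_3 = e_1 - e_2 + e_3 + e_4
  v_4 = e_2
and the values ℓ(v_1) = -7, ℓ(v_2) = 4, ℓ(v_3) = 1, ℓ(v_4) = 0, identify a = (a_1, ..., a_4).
a = (4, 0, -3, 0)

Write a = (a_1, ..., a_4) in the standard basis. For each basis vector v_i, ℓ(v_i) = <v_i, a> is a linear equation in the a_j's. Collect the n equations into a matrix system V a = ℓ, where row i of V is v_i (expressed in the standard basis). Since V is invertible (lower-triangular with 1s on the diagonal, up to permutation), solve by back-substitution:
  V =
[[-1, -1, 1, 0],
 [1, 0, 0, 0],
 [1, -1, 1, 1],
 [0, 1, 0, 0]]
  V a = (-7, 4, 1, 0)
Solving gives a = (4, 0, -3, 0).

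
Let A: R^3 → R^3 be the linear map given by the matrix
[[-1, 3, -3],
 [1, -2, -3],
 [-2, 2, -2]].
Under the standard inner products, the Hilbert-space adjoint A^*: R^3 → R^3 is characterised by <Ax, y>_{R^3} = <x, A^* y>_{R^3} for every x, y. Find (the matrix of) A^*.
A^* = A^T =
[[-1, 1, -2],
 [3, -2, 2],
 [-3, -3, -2]]

For real matrices with standard dot products, the defining identity <Ax, y> = <x, A^* y> gives (Ax)^T y = x^T (A^*) y, i.e. x^T A^T y = x^T (A^*) y. Since this holds for all x, y, we must have A^* = A^T. Therefore
A^* =
[[-1, 1, -2],
 [3, -2, 2],
 [-3, -3, -2]].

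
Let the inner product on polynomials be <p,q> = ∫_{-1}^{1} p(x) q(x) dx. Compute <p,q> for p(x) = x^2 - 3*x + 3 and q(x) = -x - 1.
<p,q> = -14/3

Expand the product: p(x)·q(x) = -x^3 + 2*x^2 - 3.
∫_{-1}^{1} of each monomial x^k gives [2/(k+1) if k even, 0 if k odd]. Integrating term-by-term (or equivalently evaluating the antiderivative F(x) = -x^4/4 + 2*x^3/3 - 3*x at the endpoints):
  F(1) − F(−1) = -31/12 − (25/12) = -14/3.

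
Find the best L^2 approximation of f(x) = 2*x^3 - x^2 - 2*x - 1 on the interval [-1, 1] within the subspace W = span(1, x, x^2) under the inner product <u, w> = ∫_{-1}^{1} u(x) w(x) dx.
g(x) = -x^2 - 4*x/5 - 1

The best approximation g ∈ W is the orthogonal projection of f onto W. Writing g = a_0 + a_1 x + a_2 x^2, the coefficients solve the normal equations G · a = b where
  G_{ij} = <φ_i, φ_j> and b_i = <f, φ_i>, with φ_0 = 1, φ_1 = x, φ_2 = x^2.
G =
  [2, 0, 2/3]
  [0, 2/3, 0]
  [2/3, 0, 2/5],
b = (-8/3, -8/15, -16/15).
Solving gives a_0 = -1, a_1 = -4/5, a_2 = -1, so
  g(x) = -x^2 - 4*x/5 - 1.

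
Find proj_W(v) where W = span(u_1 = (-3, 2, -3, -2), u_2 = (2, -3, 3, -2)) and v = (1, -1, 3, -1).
proj_W(v) = (544/387, -716/387, 84/43, -8/9)

Set up U = [u_1 | ... | u_2] ∈ R^(4×2). The projector onto W = col(U) is P = U (U^T U)^(-1) U^T.
Compute U^T U =
  [26, -17]
  [-17, 26],
and U^T v = (-12, 16).
Solve U^T U · c = U^T v for the coefficients: c = (-40/387, 212/387). The projection is proj_W(v) = U c.
Check: (v - proj_W(v)) · u_1 = 0  (should be 0).
Check: (v - proj_W(v)) · u_2 = 0  (should be 0).
Result: proj_W(v) = (544/387, -716/387, 84/43, -8/9).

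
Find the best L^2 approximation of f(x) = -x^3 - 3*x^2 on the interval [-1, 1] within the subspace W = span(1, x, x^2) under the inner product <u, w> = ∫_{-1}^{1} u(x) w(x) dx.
g(x) = -3*x^2 - 3*x/5

The best approximation g ∈ W is the orthogonal projection of f onto W. Writing g = a_0 + a_1 x + a_2 x^2, the coefficients solve the normal equations G · a = b where
  G_{ij} = <φ_i, φ_j> and b_i = <f, φ_i>, with φ_0 = 1, φ_1 = x, φ_2 = x^2.
G =
  [2, 0, 2/3]
  [0, 2/3, 0]
  [2/3, 0, 2/5],
b = (-2, -2/5, -6/5).
Solving gives a_0 = 0, a_1 = -3/5, a_2 = -3, so
  g(x) = -3*x^2 - 3*x/5.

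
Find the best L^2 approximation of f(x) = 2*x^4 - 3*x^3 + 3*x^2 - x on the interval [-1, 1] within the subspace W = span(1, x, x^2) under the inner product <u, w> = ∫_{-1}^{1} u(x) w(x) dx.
g(x) = 33*x^2/7 - 14*x/5 - 6/35

The best approximation g ∈ W is the orthogonal projection of f onto W. Writing g = a_0 + a_1 x + a_2 x^2, the coefficients solve the normal equations G · a = b where
  G_{ij} = <φ_i, φ_j> and b_i = <f, φ_i>, with φ_0 = 1, φ_1 = x, φ_2 = x^2.
G =
  [2, 0, 2/3]
  [0, 2/3, 0]
  [2/3, 0, 2/5],
b = (14/5, -28/15, 62/35).
Solving gives a_0 = -6/35, a_1 = -14/5, a_2 = 33/7, so
  g(x) = 33*x^2/7 - 14*x/5 - 6/35.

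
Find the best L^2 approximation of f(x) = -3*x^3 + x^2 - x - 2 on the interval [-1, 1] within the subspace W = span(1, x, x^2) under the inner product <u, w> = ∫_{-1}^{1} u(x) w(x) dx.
g(x) = x^2 - 14*x/5 - 2

The best approximation g ∈ W is the orthogonal projection of f onto W. Writing g = a_0 + a_1 x + a_2 x^2, the coefficients solve the normal equations G · a = b where
  G_{ij} = <φ_i, φ_j> and b_i = <f, φ_i>, with φ_0 = 1, φ_1 = x, φ_2 = x^2.
G =
  [2, 0, 2/3]
  [0, 2/3, 0]
  [2/3, 0, 2/5],
b = (-10/3, -28/15, -14/15).
Solving gives a_0 = -2, a_1 = -14/5, a_2 = 1, so
  g(x) = x^2 - 14*x/5 - 2.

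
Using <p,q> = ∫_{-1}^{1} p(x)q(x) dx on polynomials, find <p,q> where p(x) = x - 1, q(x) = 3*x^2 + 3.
<p,q> = -8

Expand the product: p(x)·q(x) = 3*x^3 - 3*x^2 + 3*x - 3.
∫_{-1}^{1} of each monomial x^k gives [2/(k+1) if k even, 0 if k odd]. Integrating term-by-term (or equivalently evaluating the antiderivative F(x) = 3*x^4/4 - x^3 + 3*x^2/2 - 3*x at the endpoints):
  F(1) − F(−1) = -7/4 − (25/4) = -8.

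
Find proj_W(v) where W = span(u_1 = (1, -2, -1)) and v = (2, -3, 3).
proj_W(v) = (5/6, -5/3, -5/6)

Set up U = [u_1 | ... | u_1] ∈ R^(3×1). The projector onto W = col(U) is P = U (U^T U)^(-1) U^T.
Compute U^T U =
  [6],
and U^T v = (5).
Solve U^T U · c = U^T v for the coefficients: c = (5/6). The projection is proj_W(v) = U c.
Check: (v - proj_W(v)) · u_1 = 0  (should be 0).
Result: proj_W(v) = (5/6, -5/3, -5/6).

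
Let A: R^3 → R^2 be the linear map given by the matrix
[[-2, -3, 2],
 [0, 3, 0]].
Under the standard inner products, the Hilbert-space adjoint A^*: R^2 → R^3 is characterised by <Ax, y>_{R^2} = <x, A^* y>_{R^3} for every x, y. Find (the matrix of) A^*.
A^* = A^T =
[[-2, 0],
 [-3, 3],
 [2, 0]]

For real matrices with standard dot products, the defining identity <Ax, y> = <x, A^* y> gives (Ax)^T y = x^T (A^*) y, i.e. x^T A^T y = x^T (A^*) y. Since this holds for all x, y, we must have A^* = A^T. Therefore
A^* =
[[-2, 0],
 [-3, 3],
 [2, 0]].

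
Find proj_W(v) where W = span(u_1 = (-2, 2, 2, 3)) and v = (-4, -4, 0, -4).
proj_W(v) = (8/7, -8/7, -8/7, -12/7)

Set up U = [u_1 | ... | u_1] ∈ R^(4×1). The projector onto W = col(U) is P = U (U^T U)^(-1) U^T.
Compute U^T U =
  [21],
and U^T v = (-12).
Solve U^T U · c = U^T v for the coefficients: c = (-4/7). The projection is proj_W(v) = U c.
Check: (v - proj_W(v)) · u_1 = 0  (should be 0).
Result: proj_W(v) = (8/7, -8/7, -8/7, -12/7).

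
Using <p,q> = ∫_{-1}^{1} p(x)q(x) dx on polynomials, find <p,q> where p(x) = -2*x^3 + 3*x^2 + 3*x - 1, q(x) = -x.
<p,q> = -6/5

Expand the product: p(x)·q(x) = 2*x^4 - 3*x^3 - 3*x^2 + x.
∫_{-1}^{1} of each monomial x^k gives [2/(k+1) if k even, 0 if k odd]. Integrating term-by-term (or equivalently evaluating the antiderivative F(x) = 2*x^5/5 - 3*x^4/4 - x^3 + x^2/2 at the endpoints):
  F(1) − F(−1) = -17/20 − (7/20) = -6/5.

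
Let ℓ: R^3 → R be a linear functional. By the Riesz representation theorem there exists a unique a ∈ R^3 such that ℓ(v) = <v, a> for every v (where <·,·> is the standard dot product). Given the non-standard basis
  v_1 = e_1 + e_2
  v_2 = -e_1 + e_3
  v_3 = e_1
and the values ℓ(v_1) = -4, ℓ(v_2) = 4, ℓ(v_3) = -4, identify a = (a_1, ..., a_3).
a = (-4, 0, 0)

Write a = (a_1, ..., a_3) in the standard basis. For each basis vector v_i, ℓ(v_i) = <v_i, a> is a linear equation in the a_j's. Collect the n equations into a matrix system V a = ℓ, where row i of V is v_i (expressed in the standard basis). Since V is invertible (lower-triangular with 1s on the diagonal, up to permutation), solve by back-substitution:
  V =
[[1, 1, 0],
 [-1, 0, 1],
 [1, 0, 0]]
  V a = (-4, 4, -4)
Solving gives a = (-4, 0, 0).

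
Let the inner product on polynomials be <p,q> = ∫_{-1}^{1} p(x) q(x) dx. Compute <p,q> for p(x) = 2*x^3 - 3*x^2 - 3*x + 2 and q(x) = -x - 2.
<p,q> = -14/5

Expand the product: p(x)·q(x) = -2*x^4 - x^3 + 9*x^2 + 4*x - 4.
∫_{-1}^{1} of each monomial x^k gives [2/(k+1) if k even, 0 if k odd]. Integrating term-by-term (or equivalently evaluating the antiderivative F(x) = -2*x^5/5 - x^4/4 + 3*x^3 + 2*x^2 - 4*x at the endpoints):
  F(1) − F(−1) = 7/20 − (63/20) = -14/5.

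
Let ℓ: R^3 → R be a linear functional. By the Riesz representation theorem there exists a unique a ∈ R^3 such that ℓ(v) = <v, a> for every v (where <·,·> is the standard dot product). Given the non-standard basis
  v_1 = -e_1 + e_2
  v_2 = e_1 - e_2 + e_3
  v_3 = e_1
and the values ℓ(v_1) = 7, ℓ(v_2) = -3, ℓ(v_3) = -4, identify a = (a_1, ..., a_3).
a = (-4, 3, 4)

Write a = (a_1, ..., a_3) in the standard basis. For each basis vector v_i, ℓ(v_i) = <v_i, a> is a linear equation in the a_j's. Collect the n equations into a matrix system V a = ℓ, where row i of V is v_i (expressed in the standard basis). Since V is invertible (lower-triangular with 1s on the diagonal, up to permutation), solve by back-substitution:
  V =
[[-1, 1, 0],
 [1, -1, 1],
 [1, 0, 0]]
  V a = (7, -3, -4)
Solving gives a = (-4, 3, 4).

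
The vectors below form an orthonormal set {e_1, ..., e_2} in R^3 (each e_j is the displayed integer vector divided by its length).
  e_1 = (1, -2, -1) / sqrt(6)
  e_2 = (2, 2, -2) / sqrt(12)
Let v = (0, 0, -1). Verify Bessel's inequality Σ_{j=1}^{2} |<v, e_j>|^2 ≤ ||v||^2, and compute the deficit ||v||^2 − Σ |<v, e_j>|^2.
Σ |<v, e_j>|^2 = 1/2; ||v||^2 = 1; deficit = 1/2

Write each e_j = u_j / sqrt(<u_j, u_j>) where u_j is the displayed integer vector. Then <v, e_j> = <v, u_j> / sqrt(<u_j, u_j>), so |<v, e_j>|^2 = <v, u_j>^2 / <u_j, u_j>.
Coefficients: <v, e_1> = 1/sqrt(6), <v, e_2> = 2/sqrt(12).
Square and sum: Σ |<v, e_j>|^2 = 1/2.
Compute ||v||^2 = v·v = 1.
Deficit = 1 − 1/2 = 1/2 ≥ 0, confirming Bessel's inequality. (The deficit equals ||v − Σ <v,e_j> e_j||^2, the squared distance from v to span{e_j}.)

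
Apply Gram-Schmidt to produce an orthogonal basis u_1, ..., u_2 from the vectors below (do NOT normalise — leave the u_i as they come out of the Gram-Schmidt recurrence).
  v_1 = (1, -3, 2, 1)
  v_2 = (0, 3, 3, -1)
Orthogonal basis:
  u_1 = (1, -3, 2, 1)
  u_2 = (4/15, 11/5, 53/15, -11/15)

Apply the Gram-Schmidt recurrence
  u_1 = v_1
  u_i = v_i − Σ_{j<i} ((v_i · u_j) / (u_j · u_j)) · u_j.

Step by step this gives:
  u_1 = (1, -3, 2, 1)
  u_2 = (4/15, 11/5, 53/15, -11/15)

Orthogonality check:
  u_2 · u_1 = 0 (should be 0)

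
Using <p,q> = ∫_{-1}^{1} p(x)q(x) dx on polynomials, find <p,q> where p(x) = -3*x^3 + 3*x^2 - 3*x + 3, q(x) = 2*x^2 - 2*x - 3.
<p,q> = -56/5

Expand the product: p(x)·q(x) = -6*x^5 + 12*x^4 - 3*x^3 + 3*x^2 + 3*x - 9.
∫_{-1}^{1} of each monomial x^k gives [2/(k+1) if k even, 0 if k odd]. Integrating term-by-term (or equivalently evaluating the antiderivative F(x) = -x^6 + 12*x^5/5 - 3*x^4/4 + x^3 + 3*x^2/2 - 9*x at the endpoints):
  F(1) − F(−1) = -117/20 − (107/20) = -56/5.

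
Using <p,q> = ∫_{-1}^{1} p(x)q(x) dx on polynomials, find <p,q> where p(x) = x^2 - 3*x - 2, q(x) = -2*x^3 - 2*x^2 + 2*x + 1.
<p,q> = -46/15

Expand the product: p(x)·q(x) = -2*x^5 + 4*x^4 + 12*x^3 - x^2 - 7*x - 2.
∫_{-1}^{1} of each monomial x^k gives [2/(k+1) if k even, 0 if k odd]. Integrating term-by-term (or equivalently evaluating the antiderivative F(x) = -x^6/3 + 4*x^5/5 + 3*x^4 - x^3/3 - 7*x^2/2 - 2*x at the endpoints):
  F(1) − F(−1) = -71/30 − (7/10) = -46/15.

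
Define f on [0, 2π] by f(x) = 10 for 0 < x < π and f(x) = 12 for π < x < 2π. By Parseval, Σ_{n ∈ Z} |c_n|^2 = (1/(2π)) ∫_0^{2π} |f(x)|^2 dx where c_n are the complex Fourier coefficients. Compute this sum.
Σ |c_n|^2 = 122

Parseval equates the L^2 energy of f (normalised by 1/(2π)) with the ℓ^2 sum of its Fourier coefficients: (1/(2π)) ∫_0^{2π} |f|^2 = Σ |c_n|^2.
Compute the left side: (1/(2π)) [∫_0^π 10^2 dx + ∫_π^{2π} 12^2 dx] = (1/(2π)) · (100π + 144π) = (100 + 144)/2 = 122.
So Σ_{n ∈ Z} |c_n|^2 = 122.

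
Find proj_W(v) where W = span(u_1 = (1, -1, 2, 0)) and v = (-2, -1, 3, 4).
proj_W(v) = (5/6, -5/6, 5/3, 0)

Set up U = [u_1 | ... | u_1] ∈ R^(4×1). The projector onto W = col(U) is P = U (U^T U)^(-1) U^T.
Compute U^T U =
  [6],
and U^T v = (5).
Solve U^T U · c = U^T v for the coefficients: c = (5/6). The projection is proj_W(v) = U c.
Check: (v - proj_W(v)) · u_1 = 0  (should be 0).
Result: proj_W(v) = (5/6, -5/6, 5/3, 0).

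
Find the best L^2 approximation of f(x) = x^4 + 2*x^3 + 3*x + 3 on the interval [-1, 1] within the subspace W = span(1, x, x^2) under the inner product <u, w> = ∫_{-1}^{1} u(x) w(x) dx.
g(x) = 6*x^2/7 + 21*x/5 + 102/35

The best approximation g ∈ W is the orthogonal projection of f onto W. Writing g = a_0 + a_1 x + a_2 x^2, the coefficients solve the normal equations G · a = b where
  G_{ij} = <φ_i, φ_j> and b_i = <f, φ_i>, with φ_0 = 1, φ_1 = x, φ_2 = x^2.
G =
  [2, 0, 2/3]
  [0, 2/3, 0]
  [2/3, 0, 2/5],
b = (32/5, 14/5, 16/7).
Solving gives a_0 = 102/35, a_1 = 21/5, a_2 = 6/7, so
  g(x) = 6*x^2/7 + 21*x/5 + 102/35.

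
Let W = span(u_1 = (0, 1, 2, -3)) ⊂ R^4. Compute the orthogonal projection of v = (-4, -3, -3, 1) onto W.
proj_W(v) = (0, -6/7, -12/7, 18/7)

Set up U = [u_1 | ... | u_1] ∈ R^(4×1). The projector onto W = col(U) is P = U (U^T U)^(-1) U^T.
Compute U^T U =
  [14],
and U^T v = (-12).
Solve U^T U · c = U^T v for the coefficients: c = (-6/7). The projection is proj_W(v) = U c.
Check: (v - proj_W(v)) · u_1 = 0  (should be 0).
Result: proj_W(v) = (0, -6/7, -12/7, 18/7).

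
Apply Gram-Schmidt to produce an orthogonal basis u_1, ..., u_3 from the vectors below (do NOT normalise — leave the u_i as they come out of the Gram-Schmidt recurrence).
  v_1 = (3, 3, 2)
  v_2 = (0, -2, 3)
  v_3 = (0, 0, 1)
Orthogonal basis:
  u_1 = (3, 3, 2)
  u_2 = (0, -2, 3)
  u_3 = (-3/11, 27/143, 18/143)

Apply the Gram-Schmidt recurrence
  u_1 = v_1
  u_i = v_i − Σ_{j<i} ((v_i · u_j) / (u_j · u_j)) · u_j.

Step by step this gives:
  u_1 = (3, 3, 2)
  u_2 = (0, -2, 3)
  u_3 = (-3/11, 27/143, 18/143)

Orthogonality check:
  u_2 · u_1 = 0 (should be 0)
  u_3 · u_1 = 0 (should be 0)
  u_3 · u_2 = 0 (should be 0)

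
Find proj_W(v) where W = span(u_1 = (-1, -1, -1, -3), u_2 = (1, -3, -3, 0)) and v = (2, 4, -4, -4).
proj_W(v) = (-206/203, -102/203, -102/203, -540/203)

Set up U = [u_1 | ... | u_2] ∈ R^(4×2). The projector onto W = col(U) is P = U (U^T U)^(-1) U^T.
Compute U^T U =
  [12, 5]
  [5, 19],
and U^T v = (10, 2).
Solve U^T U · c = U^T v for the coefficients: c = (180/203, -26/203). The projection is proj_W(v) = U c.
Check: (v - proj_W(v)) · u_1 = 0  (should be 0).
Check: (v - proj_W(v)) · u_2 = 0  (should be 0).
Result: proj_W(v) = (-206/203, -102/203, -102/203, -540/203).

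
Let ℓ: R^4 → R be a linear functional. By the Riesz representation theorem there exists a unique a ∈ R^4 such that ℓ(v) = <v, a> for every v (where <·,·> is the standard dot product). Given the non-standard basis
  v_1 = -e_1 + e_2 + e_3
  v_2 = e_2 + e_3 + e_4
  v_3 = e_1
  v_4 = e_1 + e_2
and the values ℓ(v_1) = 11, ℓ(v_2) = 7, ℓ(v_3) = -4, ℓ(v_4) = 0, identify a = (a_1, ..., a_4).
a = (-4, 4, 3, 0)

Write a = (a_1, ..., a_4) in the standard basis. For each basis vector v_i, ℓ(v_i) = <v_i, a> is a linear equation in the a_j's. Collect the n equations into a matrix system V a = ℓ, where row i of V is v_i (expressed in the standard basis). Since V is invertible (lower-triangular with 1s on the diagonal, up to permutation), solve by back-substitution:
  V =
[[-1, 1, 1, 0],
 [0, 1, 1, 1],
 [1, 0, 0, 0],
 [1, 1, 0, 0]]
  V a = (11, 7, -4, 0)
Solving gives a = (-4, 4, 3, 0).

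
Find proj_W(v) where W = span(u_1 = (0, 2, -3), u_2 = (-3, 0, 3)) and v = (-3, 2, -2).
proj_W(v) = (-43/17, 46/17, -26/17)

Set up U = [u_1 | ... | u_2] ∈ R^(3×2). The projector onto W = col(U) is P = U (U^T U)^(-1) U^T.
Compute U^T U =
  [13, -9]
  [-9, 18],
and U^T v = (10, 3).
Solve U^T U · c = U^T v for the coefficients: c = (23/17, 43/51). The projection is proj_W(v) = U c.
Check: (v - proj_W(v)) · u_1 = 0  (should be 0).
Check: (v - proj_W(v)) · u_2 = 0  (should be 0).
Result: proj_W(v) = (-43/17, 46/17, -26/17).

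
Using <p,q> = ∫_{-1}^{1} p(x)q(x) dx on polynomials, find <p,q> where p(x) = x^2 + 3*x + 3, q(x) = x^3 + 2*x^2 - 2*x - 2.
<p,q> = -34/3

Expand the product: p(x)·q(x) = x^5 + 5*x^4 + 7*x^3 - 2*x^2 - 12*x - 6.
∫_{-1}^{1} of each monomial x^k gives [2/(k+1) if k even, 0 if k odd]. Integrating term-by-term (or equivalently evaluating the antiderivative F(x) = x^6/6 + x^5 + 7*x^4/4 - 2*x^3/3 - 6*x^2 - 6*x at the endpoints):
  F(1) − F(−1) = -39/4 − (19/12) = -34/3.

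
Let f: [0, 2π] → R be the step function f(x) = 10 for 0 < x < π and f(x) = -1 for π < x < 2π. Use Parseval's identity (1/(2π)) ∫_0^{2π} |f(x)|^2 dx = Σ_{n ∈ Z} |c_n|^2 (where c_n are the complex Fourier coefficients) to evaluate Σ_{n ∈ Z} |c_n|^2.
Σ |c_n|^2 = 101/2

Parseval equates the L^2 energy of f (normalised by 1/(2π)) with the ℓ^2 sum of its Fourier coefficients: (1/(2π)) ∫_0^{2π} |f|^2 = Σ |c_n|^2.
Compute the left side: (1/(2π)) [∫_0^π 10^2 dx + ∫_π^{2π} (-1)^2 dx] = (1/(2π)) · (100π + 1π) = (100 + 1)/2 = 101/2.
So Σ_{n ∈ Z} |c_n|^2 = 101/2.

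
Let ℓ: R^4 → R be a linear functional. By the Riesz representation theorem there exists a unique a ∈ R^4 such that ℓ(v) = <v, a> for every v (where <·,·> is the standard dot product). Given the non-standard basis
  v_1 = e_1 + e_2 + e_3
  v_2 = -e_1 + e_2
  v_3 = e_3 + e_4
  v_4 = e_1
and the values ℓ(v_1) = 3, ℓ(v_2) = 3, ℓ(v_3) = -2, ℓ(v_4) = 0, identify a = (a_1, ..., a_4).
a = (0, 3, 0, -2)

Write a = (a_1, ..., a_4) in the standard basis. For each basis vector v_i, ℓ(v_i) = <v_i, a> is a linear equation in the a_j's. Collect the n equations into a matrix system V a = ℓ, where row i of V is v_i (expressed in the standard basis). Since V is invertible (lower-triangular with 1s on the diagonal, up to permutation), solve by back-substitution:
  V =
[[1, 1, 1, 0],
 [-1, 1, 0, 0],
 [0, 0, 1, 1],
 [1, 0, 0, 0]]
  V a = (3, 3, -2, 0)
Solving gives a = (0, 3, 0, -2).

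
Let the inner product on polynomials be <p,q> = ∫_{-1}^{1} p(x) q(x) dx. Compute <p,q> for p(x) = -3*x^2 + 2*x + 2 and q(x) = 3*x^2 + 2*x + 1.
<p,q> = 76/15

Expand the product: p(x)·q(x) = -9*x^4 + 7*x^2 + 6*x + 2.
∫_{-1}^{1} of each monomial x^k gives [2/(k+1) if k even, 0 if k odd]. Integrating term-by-term (or equivalently evaluating the antiderivative F(x) = -9*x^5/5 + 7*x^3/3 + 3*x^2 + 2*x at the endpoints):
  F(1) − F(−1) = 83/15 − (7/15) = 76/15.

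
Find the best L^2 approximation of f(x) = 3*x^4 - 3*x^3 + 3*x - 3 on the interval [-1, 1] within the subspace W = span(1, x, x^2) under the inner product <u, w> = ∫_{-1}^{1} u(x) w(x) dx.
g(x) = 18*x^2/7 + 6*x/5 - 114/35

The best approximation g ∈ W is the orthogonal projection of f onto W. Writing g = a_0 + a_1 x + a_2 x^2, the coefficients solve the normal equations G · a = b where
  G_{ij} = <φ_i, φ_j> and b_i = <f, φ_i>, with φ_0 = 1, φ_1 = x, φ_2 = x^2.
G =
  [2, 0, 2/3]
  [0, 2/3, 0]
  [2/3, 0, 2/5],
b = (-24/5, 4/5, -8/7).
Solving gives a_0 = -114/35, a_1 = 6/5, a_2 = 18/7, so
  g(x) = 18*x^2/7 + 6*x/5 - 114/35.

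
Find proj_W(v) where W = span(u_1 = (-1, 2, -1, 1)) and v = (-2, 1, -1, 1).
proj_W(v) = (-6/7, 12/7, -6/7, 6/7)

Set up U = [u_1 | ... | u_1] ∈ R^(4×1). The projector onto W = col(U) is P = U (U^T U)^(-1) U^T.
Compute U^T U =
  [7],
and U^T v = (6).
Solve U^T U · c = U^T v for the coefficients: c = (6/7). The projection is proj_W(v) = U c.
Check: (v - proj_W(v)) · u_1 = 0  (should be 0).
Result: proj_W(v) = (-6/7, 12/7, -6/7, 6/7).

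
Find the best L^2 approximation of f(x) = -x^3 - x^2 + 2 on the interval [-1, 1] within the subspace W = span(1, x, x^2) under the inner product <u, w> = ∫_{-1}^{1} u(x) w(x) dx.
g(x) = -x^2 - 3*x/5 + 2

The best approximation g ∈ W is the orthogonal projection of f onto W. Writing g = a_0 + a_1 x + a_2 x^2, the coefficients solve the normal equations G · a = b where
  G_{ij} = <φ_i, φ_j> and b_i = <f, φ_i>, with φ_0 = 1, φ_1 = x, φ_2 = x^2.
G =
  [2, 0, 2/3]
  [0, 2/3, 0]
  [2/3, 0, 2/5],
b = (10/3, -2/5, 14/15).
Solving gives a_0 = 2, a_1 = -3/5, a_2 = -1, so
  g(x) = -x^2 - 3*x/5 + 2.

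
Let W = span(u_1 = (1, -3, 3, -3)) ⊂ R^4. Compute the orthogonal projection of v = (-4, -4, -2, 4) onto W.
proj_W(v) = (-5/14, 15/14, -15/14, 15/14)

Set up U = [u_1 | ... | u_1] ∈ R^(4×1). The projector onto W = col(U) is P = U (U^T U)^(-1) U^T.
Compute U^T U =
  [28],
and U^T v = (-10).
Solve U^T U · c = U^T v for the coefficients: c = (-5/14). The projection is proj_W(v) = U c.
Check: (v - proj_W(v)) · u_1 = 0  (should be 0).
Result: proj_W(v) = (-5/14, 15/14, -15/14, 15/14).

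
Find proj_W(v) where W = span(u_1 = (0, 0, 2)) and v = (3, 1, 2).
proj_W(v) = (0, 0, 2)

Set up U = [u_1 | ... | u_1] ∈ R^(3×1). The projector onto W = col(U) is P = U (U^T U)^(-1) U^T.
Compute U^T U =
  [4],
and U^T v = (4).
Solve U^T U · c = U^T v for the coefficients: c = (1). The projection is proj_W(v) = U c.
Check: (v - proj_W(v)) · u_1 = 0  (should be 0).
Result: proj_W(v) = (0, 0, 2).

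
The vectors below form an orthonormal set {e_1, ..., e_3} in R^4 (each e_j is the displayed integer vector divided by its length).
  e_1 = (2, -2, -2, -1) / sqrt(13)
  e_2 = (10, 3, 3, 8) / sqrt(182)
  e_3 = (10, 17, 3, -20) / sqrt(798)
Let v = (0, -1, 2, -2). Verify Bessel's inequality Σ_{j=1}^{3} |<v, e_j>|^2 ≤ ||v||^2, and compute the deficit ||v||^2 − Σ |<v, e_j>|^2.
Σ |<v, e_j>|^2 = 113/57; ||v||^2 = 9; deficit = 400/57

Write each e_j = u_j / sqrt(<u_j, u_j>) where u_j is the displayed integer vector. Then <v, e_j> = <v, u_j> / sqrt(<u_j, u_j>), so |<v, e_j>|^2 = <v, u_j>^2 / <u_j, u_j>.
Coefficients: <v, e_1> = 0/sqrt(13), <v, e_2> = -13/sqrt(182), <v, e_3> = 29/sqrt(798).
Square and sum: Σ |<v, e_j>|^2 = 113/57.
Compute ||v||^2 = v·v = 9.
Deficit = 9 − 113/57 = 400/57 ≥ 0, confirming Bessel's inequality. (The deficit equals ||v − Σ <v,e_j> e_j||^2, the squared distance from v to span{e_j}.)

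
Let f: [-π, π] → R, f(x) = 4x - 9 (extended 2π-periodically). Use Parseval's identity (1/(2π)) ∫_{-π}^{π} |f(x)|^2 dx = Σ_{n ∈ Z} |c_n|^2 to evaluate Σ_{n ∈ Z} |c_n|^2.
Σ |c_n|^2 = 16π^2/3 + 81

Expand and integrate term by term over [-π, π]:
  ∫ (4x)^2 dx = 16·(2π^3/3); ∫ 2·4·(-9)·x dx = 0 (odd integrand); ∫ (-9)^2 dx = 81·2π.
So (1/(2π)) ∫_{-π}^{π} (4x - 9)^2 dx = 16π^2/3 + 81 = 16π^2/3 + 81.
Parseval ⇒ Σ |c_n|^2 = 16π^2/3 + 81.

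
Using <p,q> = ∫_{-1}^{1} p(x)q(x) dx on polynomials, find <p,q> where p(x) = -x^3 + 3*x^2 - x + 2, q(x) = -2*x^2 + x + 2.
<p,q> = 88/15

Expand the product: p(x)·q(x) = 2*x^5 - 7*x^4 + 3*x^3 + x^2 + 4.
∫_{-1}^{1} of each monomial x^k gives [2/(k+1) if k even, 0 if k odd]. Integrating term-by-term (or equivalently evaluating the antiderivative F(x) = x^6/3 - 7*x^5/5 + 3*x^4/4 + x^3/3 + 4*x at the endpoints):
  F(1) − F(−1) = 241/60 − (-37/20) = 88/15.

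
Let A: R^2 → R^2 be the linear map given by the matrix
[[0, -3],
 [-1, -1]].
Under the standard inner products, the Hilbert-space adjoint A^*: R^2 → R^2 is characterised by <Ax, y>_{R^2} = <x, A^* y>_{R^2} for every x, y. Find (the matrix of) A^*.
A^* = A^T =
[[0, -1],
 [-3, -1]]

For real matrices with standard dot products, the defining identity <Ax, y> = <x, A^* y> gives (Ax)^T y = x^T (A^*) y, i.e. x^T A^T y = x^T (A^*) y. Since this holds for all x, y, we must have A^* = A^T. Therefore
A^* =
[[0, -1],
 [-3, -1]].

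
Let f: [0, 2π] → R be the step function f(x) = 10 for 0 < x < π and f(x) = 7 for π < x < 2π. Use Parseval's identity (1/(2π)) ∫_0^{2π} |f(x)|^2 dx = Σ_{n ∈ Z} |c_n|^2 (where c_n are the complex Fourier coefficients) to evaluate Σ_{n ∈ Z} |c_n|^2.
Σ |c_n|^2 = 149/2

Parseval equates the L^2 energy of f (normalised by 1/(2π)) with the ℓ^2 sum of its Fourier coefficients: (1/(2π)) ∫_0^{2π} |f|^2 = Σ |c_n|^2.
Compute the left side: (1/(2π)) [∫_0^π 10^2 dx + ∫_π^{2π} 7^2 dx] = (1/(2π)) · (100π + 49π) = (100 + 49)/2 = 149/2.
So Σ_{n ∈ Z} |c_n|^2 = 149/2.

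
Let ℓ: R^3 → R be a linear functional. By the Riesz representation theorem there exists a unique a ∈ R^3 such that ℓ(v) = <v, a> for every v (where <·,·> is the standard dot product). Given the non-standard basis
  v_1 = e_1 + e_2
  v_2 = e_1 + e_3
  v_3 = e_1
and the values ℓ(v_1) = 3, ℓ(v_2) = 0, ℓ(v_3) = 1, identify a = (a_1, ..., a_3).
a = (1, 2, -1)

Write a = (a_1, ..., a_3) in the standard basis. For each basis vector v_i, ℓ(v_i) = <v_i, a> is a linear equation in the a_j's. Collect the n equations into a matrix system V a = ℓ, where row i of V is v_i (expressed in the standard basis). Since V is invertible (lower-triangular with 1s on the diagonal, up to permutation), solve by back-substitution:
  V =
[[1, 1, 0],
 [1, 0, 1],
 [1, 0, 0]]
  V a = (3, 0, 1)
Solving gives a = (1, 2, -1).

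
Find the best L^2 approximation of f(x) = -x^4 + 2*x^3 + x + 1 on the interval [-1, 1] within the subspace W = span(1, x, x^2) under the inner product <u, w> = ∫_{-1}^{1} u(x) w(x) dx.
g(x) = -6*x^2/7 + 11*x/5 + 38/35

The best approximation g ∈ W is the orthogonal projection of f onto W. Writing g = a_0 + a_1 x + a_2 x^2, the coefficients solve the normal equations G · a = b where
  G_{ij} = <φ_i, φ_j> and b_i = <f, φ_i>, with φ_0 = 1, φ_1 = x, φ_2 = x^2.
G =
  [2, 0, 2/3]
  [0, 2/3, 0]
  [2/3, 0, 2/5],
b = (8/5, 22/15, 8/21).
Solving gives a_0 = 38/35, a_1 = 11/5, a_2 = -6/7, so
  g(x) = -6*x^2/7 + 11*x/5 + 38/35.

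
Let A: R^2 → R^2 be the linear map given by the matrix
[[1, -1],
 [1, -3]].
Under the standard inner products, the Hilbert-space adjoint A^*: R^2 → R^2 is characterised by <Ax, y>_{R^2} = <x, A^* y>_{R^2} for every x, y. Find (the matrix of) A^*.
A^* = A^T =
[[1, 1],
 [-1, -3]]

For real matrices with standard dot products, the defining identity <Ax, y> = <x, A^* y> gives (Ax)^T y = x^T (A^*) y, i.e. x^T A^T y = x^T (A^*) y. Since this holds for all x, y, we must have A^* = A^T. Therefore
A^* =
[[1, 1],
 [-1, -3]].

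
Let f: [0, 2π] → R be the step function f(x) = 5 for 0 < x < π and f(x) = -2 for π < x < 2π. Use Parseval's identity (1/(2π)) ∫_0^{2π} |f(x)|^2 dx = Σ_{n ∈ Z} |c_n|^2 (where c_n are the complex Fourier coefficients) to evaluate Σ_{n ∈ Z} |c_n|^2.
Σ |c_n|^2 = 29/2

Parseval equates the L^2 energy of f (normalised by 1/(2π)) with the ℓ^2 sum of its Fourier coefficients: (1/(2π)) ∫_0^{2π} |f|^2 = Σ |c_n|^2.
Compute the left side: (1/(2π)) [∫_0^π 5^2 dx + ∫_π^{2π} (-2)^2 dx] = (1/(2π)) · (25π + 4π) = (25 + 4)/2 = 29/2.
So Σ_{n ∈ Z} |c_n|^2 = 29/2.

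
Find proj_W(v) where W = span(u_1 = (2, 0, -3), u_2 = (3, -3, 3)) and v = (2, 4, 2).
proj_W(v) = (-7/19, 1/19, 8/19)

Set up U = [u_1 | ... | u_2] ∈ R^(3×2). The projector onto W = col(U) is P = U (U^T U)^(-1) U^T.
Compute U^T U =
  [13, -3]
  [-3, 27],
and U^T v = (-2, 0).
Solve U^T U · c = U^T v for the coefficients: c = (-3/19, -1/57). The projection is proj_W(v) = U c.
Check: (v - proj_W(v)) · u_1 = 0  (should be 0).
Check: (v - proj_W(v)) · u_2 = 0  (should be 0).
Result: proj_W(v) = (-7/19, 1/19, 8/19).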